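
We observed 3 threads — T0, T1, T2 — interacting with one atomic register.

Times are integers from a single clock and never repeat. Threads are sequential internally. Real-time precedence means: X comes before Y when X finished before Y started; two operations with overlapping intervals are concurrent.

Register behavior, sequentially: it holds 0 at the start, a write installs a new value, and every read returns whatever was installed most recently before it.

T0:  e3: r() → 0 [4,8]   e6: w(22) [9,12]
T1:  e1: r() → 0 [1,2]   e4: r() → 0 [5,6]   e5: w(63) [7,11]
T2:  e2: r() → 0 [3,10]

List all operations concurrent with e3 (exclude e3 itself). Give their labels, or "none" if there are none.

e2, e4, e5

e3 spans [4,8]; an op avoiding the whole window 4..8 is ordered, any other is concurrent
e1 [1,2]: before
e2 [3,10]: concurrent
e4 [5,6]: concurrent
e5 [7,11]: concurrent
e6 [9,12]: after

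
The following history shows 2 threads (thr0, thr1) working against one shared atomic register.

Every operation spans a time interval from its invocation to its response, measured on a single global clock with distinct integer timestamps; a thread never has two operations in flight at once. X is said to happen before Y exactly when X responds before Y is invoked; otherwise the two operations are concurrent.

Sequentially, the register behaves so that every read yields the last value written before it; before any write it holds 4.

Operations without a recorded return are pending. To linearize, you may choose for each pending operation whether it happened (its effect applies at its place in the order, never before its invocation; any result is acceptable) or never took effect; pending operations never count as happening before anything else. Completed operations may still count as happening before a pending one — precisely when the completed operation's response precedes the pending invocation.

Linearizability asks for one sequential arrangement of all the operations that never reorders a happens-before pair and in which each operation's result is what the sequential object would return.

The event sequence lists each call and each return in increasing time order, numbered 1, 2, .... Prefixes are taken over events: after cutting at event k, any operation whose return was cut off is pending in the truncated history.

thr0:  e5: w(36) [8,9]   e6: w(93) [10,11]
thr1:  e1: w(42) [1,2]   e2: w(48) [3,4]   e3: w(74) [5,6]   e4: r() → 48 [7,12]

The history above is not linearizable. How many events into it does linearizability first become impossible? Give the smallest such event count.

events 1..11 are linearizable; a witness order is e1, e2, e3, e4, e5, e6:
1. e1 w(42), leaving value 42
2. e2 w(48), leaving value 48
3. e3 w(74), leaving value 74
4. e4 r() (pending, included), leaving value 74
5. e5 w(36), leaving value 36
6. e6 w(93), leaving value 93
with event 12 included (e4 responding at time 12), all real-time-consistent orders fail
one such order, e1, e2, e3, e4, e5, e6, breaks at step 4 where e4 r() → 48 is illegal
one such order, e1, e2, e3, e5, e4, e6, breaks at step 5 where e4 r() → 48 is illegal

12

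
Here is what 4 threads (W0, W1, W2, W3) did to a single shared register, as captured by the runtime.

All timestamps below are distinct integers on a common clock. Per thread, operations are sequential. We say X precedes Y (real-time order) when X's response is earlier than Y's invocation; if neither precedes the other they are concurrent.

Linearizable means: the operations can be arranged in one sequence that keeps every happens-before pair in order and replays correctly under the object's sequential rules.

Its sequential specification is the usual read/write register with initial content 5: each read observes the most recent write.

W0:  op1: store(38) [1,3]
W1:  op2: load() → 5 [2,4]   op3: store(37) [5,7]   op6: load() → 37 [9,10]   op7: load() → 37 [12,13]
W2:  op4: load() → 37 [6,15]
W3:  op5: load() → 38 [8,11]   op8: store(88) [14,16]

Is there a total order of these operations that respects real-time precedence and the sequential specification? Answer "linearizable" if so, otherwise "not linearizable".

not linearizable

events 1..10 are fine; event 11 — the response of op5 at time 11 — makes the prefix non-linearizable
the 5 completed operations admit 4 real-time orders; each fails the register replay
no completion choice of the 1 pending operation (op4) rescues it — every subset was tried
e.g. op1, op2, op3, op5, op6 (pending dropped): illegal at step 2, since op2 load() → 5 cannot apply there
e.g. op1, op2, op3, op6, op5 (pending dropped): illegal at step 2, since op2 load() → 5 cannot apply there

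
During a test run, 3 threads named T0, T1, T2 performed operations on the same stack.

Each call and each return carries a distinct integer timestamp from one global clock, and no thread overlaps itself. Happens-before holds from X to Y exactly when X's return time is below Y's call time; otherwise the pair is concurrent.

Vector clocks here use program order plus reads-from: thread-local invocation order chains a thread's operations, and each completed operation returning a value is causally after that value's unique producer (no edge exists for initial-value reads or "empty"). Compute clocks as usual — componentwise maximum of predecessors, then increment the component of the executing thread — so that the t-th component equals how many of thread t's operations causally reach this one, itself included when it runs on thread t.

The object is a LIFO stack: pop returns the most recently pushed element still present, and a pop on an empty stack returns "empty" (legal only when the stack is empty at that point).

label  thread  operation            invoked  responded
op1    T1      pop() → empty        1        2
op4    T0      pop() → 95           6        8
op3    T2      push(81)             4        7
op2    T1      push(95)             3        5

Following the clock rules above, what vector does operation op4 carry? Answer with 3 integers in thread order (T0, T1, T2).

invoked at 4, op3 has no predecessors; its own T2 bump gives (0, 0, 1)
invoked at 1, op1 has no predecessors; its own T1 bump gives (0, 1, 0)
from VC(op1)=(0, 1, 0), op2 (invoked 3) maxes components and bumps T1 → (0, 2, 0)
from VC(op2)=(0, 2, 0), op4 (invoked 6) maxes components and bumps T0 → (1, 2, 0)
target: VC(op4) = (1, 2, 0)

(1, 2, 0)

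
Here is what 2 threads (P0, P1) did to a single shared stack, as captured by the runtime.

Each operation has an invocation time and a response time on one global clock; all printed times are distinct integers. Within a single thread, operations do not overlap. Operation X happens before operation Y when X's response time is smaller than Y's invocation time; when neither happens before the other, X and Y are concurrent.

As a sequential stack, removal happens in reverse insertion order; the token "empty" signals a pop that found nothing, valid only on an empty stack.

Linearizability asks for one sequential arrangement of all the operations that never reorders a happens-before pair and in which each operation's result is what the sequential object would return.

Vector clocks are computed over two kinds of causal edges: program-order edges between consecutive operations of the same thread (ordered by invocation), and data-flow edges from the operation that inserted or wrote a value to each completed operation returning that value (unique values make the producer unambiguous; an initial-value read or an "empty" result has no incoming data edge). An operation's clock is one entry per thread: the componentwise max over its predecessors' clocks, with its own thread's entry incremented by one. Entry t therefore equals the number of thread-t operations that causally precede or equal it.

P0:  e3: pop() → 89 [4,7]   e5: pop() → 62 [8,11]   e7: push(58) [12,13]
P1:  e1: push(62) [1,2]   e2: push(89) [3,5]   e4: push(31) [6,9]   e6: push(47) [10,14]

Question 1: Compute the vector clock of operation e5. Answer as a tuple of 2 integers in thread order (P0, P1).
no predecessors for e1 (invoked 1): P1 increments from zero → (0, 1)
e2, invoked 3, takes VC(e1)=(0, 1) under max, adds 1 for P1 → (0, 2)
e4, invoked 6, takes VC(e2)=(0, 2) under max, adds 1 for P1 → (0, 3)
e3, invoked 4, takes VC(e2)=(0, 2) under max, adds 1 for P0 → (1, 2)
e6, invoked 10, takes VC(e4)=(0, 3) under max, adds 1 for P1 → (0, 4)
e5, invoked 8, takes VC(e1)=(0, 1), VC(e3)=(1, 2) under max, adds 1 for P0 → (2, 2)
e7, invoked 12, takes VC(e5)=(2, 2) under max, adds 1 for P0 → (3, 2)
target: VC(e5) = (2, 2)

(2, 2)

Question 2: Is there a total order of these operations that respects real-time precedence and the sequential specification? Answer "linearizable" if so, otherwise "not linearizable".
witness order: e1, e2, e3, e5, e4, e6, e7
step 1: e1 push(62) — stack <62>
step 2: e2 push(89) — stack <62,89>
step 3: e3 pop() → 89 — stack <62>
step 4: e5 pop() → 62 — stack <>
step 5: e4 push(31) — stack <31>
step 6: e6 push(47) — stack <31,47>
step 7: e7 push(58) — stack <31,47,58>

linearizable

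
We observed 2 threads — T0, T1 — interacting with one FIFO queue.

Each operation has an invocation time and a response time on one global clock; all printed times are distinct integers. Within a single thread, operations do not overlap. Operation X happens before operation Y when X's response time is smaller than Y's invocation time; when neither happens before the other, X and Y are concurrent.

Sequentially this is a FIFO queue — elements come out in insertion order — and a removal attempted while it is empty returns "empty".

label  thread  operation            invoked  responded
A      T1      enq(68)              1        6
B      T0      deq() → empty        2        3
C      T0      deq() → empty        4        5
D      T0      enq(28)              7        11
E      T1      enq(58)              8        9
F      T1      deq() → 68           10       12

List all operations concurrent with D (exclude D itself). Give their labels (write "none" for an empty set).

E, F

overlap test against D [7,11]: concurrent iff the interval meets 7..11
A [1,6]: before
B [2,3]: before
C [4,5]: before
E [8,9]: concurrent
F [10,12]: concurrent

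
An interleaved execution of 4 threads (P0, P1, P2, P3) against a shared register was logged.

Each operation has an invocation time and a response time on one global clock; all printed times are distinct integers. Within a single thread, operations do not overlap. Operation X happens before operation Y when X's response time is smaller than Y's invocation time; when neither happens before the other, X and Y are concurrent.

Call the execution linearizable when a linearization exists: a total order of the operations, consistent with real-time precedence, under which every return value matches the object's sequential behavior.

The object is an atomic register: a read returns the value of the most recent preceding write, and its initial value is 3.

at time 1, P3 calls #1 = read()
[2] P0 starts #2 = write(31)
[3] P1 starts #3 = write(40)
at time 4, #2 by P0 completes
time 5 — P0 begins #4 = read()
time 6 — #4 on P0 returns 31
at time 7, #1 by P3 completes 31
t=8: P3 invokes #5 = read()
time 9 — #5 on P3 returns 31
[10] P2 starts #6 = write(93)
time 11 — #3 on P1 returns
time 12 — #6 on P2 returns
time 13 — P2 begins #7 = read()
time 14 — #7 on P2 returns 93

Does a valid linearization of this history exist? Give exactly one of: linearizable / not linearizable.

linearizable

a witness: #2, #1, #4, #5, #3, #6, #7
after step 1 (#2 write(31)): value 31
after step 2 (#1 read() → 31): value 31
after step 3 (#4 read() → 31): value 31
after step 4 (#5 read() → 31): value 31
after step 5 (#3 write(40)): value 40
after step 6 (#6 write(93)): value 93
after step 7 (#7 read() → 93): value 93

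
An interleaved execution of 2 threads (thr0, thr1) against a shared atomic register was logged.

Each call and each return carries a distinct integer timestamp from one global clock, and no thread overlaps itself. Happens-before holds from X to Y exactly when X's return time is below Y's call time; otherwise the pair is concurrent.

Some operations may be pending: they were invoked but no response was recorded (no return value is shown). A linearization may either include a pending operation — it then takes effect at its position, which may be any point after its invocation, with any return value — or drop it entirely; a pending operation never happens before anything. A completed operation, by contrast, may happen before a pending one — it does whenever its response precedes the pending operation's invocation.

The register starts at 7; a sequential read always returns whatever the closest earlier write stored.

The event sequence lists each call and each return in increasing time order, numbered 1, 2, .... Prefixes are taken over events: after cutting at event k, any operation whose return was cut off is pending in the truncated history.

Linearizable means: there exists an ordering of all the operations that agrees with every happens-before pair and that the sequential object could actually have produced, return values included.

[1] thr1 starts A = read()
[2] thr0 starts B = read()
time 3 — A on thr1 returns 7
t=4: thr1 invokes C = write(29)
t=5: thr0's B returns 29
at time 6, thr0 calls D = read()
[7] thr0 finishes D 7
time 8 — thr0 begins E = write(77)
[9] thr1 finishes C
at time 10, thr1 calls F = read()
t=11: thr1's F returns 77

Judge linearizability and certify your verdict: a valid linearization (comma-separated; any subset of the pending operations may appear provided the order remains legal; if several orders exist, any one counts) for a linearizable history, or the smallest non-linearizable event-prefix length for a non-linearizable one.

events 1..6 are fine; event 7 — the response of D at time 7 — makes the prefix non-linearizable
all 2 real-time-respecting orders fail — 3 completed atomic register operations, no legal replay
completion choices over the 1 pending operation (C) were checked; none helps
sample order A, B, D (pending dropped) stalls at step 2 — B read() → 29 has no legal effect
sample order B, A, D (pending dropped) stalls at step 1 — B read() → 29 has no legal effect

not linearizable — minimal violating prefix: 7 events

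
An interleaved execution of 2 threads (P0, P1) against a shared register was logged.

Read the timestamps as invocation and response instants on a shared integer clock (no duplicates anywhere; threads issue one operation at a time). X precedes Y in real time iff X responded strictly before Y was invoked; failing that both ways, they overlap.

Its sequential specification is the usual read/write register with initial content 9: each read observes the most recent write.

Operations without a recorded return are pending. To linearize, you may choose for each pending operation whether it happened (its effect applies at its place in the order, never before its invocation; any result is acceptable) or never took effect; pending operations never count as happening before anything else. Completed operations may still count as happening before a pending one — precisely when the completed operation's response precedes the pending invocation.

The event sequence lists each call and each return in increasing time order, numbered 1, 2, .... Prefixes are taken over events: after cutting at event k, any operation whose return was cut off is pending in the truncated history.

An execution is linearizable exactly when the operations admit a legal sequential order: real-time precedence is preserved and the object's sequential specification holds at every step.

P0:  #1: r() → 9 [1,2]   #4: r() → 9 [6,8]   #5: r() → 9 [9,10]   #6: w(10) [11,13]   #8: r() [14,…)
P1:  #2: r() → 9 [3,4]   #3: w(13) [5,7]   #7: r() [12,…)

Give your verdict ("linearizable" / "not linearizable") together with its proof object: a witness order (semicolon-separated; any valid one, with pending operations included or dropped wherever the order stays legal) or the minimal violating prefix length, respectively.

not linearizable — minimal violating prefix: 10 events

cut after 9 events: linearizable; cut after 10 events (#5 responds, time 10): not linearizable
checked exhaustively: 2 real-time-consistent orders of 5 completed operations, zero legal register replays
one such order, #1, #2, #3, #4, #5, breaks at step 4 where #4 r() → 9 is illegal
one such order, #1, #2, #4, #3, #5, breaks at step 5 where #5 r() → 9 is illegal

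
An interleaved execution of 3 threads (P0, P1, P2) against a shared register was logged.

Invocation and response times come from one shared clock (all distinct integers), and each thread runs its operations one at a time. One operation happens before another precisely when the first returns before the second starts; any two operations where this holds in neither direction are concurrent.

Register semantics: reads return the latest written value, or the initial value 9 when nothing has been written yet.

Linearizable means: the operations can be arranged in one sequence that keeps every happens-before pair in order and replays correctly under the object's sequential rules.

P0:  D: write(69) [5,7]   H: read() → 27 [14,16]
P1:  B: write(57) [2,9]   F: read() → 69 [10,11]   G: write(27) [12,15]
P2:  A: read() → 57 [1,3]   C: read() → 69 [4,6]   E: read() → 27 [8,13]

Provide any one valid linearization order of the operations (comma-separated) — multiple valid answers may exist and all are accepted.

B, A, D, C, F, G, E, H

after step 1 (B write(57)): value 57
after step 2 (A read() → 57): value 57
after step 3 (D write(69)): value 69
after step 4 (C read() → 69): value 69
after step 5 (F read() → 69): value 69
after step 6 (G write(27)): value 27
after step 7 (E read() → 27): value 27
after step 8 (H read() → 27): value 27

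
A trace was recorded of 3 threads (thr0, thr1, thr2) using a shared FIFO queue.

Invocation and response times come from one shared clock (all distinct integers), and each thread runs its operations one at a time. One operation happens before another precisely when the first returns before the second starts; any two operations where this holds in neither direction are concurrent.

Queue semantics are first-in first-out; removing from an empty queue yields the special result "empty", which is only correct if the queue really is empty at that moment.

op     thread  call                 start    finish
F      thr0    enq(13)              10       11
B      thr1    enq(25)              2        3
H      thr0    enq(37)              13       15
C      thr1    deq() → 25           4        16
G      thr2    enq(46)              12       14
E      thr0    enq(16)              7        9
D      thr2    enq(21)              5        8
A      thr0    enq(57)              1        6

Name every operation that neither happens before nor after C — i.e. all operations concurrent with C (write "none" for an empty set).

C spans [4,16]: anything still running between times 4 and 16 counts as concurrent
A [1,6]: concurrent
B [2,3]: before
D [5,8]: concurrent
E [7,9]: concurrent
F [10,11]: concurrent
G [12,14]: concurrent
H [13,15]: concurrent

A, D, E, F, G, H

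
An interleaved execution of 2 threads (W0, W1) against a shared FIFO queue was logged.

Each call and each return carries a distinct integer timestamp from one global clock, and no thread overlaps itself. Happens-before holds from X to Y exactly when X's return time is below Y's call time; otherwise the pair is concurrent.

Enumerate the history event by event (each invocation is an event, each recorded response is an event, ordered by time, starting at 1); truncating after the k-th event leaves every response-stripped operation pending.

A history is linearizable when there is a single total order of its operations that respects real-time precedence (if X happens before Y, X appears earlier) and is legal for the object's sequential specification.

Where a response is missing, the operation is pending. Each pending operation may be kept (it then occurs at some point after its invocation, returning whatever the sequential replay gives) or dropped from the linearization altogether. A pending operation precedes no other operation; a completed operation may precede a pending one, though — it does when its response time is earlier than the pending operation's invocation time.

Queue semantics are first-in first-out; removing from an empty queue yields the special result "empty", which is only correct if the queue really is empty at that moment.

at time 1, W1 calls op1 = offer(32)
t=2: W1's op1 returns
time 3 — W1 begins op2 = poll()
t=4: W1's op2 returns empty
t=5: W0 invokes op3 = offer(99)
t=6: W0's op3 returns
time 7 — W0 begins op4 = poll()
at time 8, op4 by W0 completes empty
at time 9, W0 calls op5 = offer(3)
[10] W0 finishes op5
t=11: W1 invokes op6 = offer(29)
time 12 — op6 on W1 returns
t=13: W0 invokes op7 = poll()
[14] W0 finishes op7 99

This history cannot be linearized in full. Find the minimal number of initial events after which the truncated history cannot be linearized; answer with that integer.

4

events 1..3 are linearizable, e.g. via op1:
step 1: op1 offer(32) — queue <32>
at event 4 (op2's time-4 response) nothing linearizes any more
take op1, op2: step 2 already fails, because op2 poll() → empty cannot occur there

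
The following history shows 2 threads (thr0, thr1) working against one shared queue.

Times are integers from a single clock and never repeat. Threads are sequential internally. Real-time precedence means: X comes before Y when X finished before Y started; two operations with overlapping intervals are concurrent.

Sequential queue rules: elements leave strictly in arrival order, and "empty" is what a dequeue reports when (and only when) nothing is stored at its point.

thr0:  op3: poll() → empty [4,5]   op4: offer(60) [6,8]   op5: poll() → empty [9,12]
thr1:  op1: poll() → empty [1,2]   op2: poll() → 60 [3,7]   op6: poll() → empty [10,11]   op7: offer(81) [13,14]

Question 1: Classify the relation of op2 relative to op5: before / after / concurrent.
Answer: before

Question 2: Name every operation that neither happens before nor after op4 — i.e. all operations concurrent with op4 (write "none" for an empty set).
Answer: op2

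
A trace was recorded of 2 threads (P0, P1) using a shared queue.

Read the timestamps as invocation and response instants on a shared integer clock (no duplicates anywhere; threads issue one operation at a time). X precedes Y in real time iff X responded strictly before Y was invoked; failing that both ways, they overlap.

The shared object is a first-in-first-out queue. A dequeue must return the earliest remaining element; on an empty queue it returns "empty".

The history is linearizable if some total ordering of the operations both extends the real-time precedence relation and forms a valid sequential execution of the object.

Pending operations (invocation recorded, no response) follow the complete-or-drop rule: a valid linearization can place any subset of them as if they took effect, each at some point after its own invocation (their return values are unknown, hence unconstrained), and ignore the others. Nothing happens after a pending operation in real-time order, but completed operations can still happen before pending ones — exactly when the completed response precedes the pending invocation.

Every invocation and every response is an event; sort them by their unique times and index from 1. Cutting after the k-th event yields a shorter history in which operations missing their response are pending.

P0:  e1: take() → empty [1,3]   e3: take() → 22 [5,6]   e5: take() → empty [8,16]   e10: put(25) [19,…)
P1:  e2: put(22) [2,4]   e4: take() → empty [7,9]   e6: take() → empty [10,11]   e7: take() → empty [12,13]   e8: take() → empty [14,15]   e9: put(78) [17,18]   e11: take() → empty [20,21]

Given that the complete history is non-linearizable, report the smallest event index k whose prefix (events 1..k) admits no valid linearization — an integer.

21

events 1..20 are linearizable, e.g. via e1, e2, e3, e4, e5, e6, e7, e8, e9:
1. e1 take() → empty, leaving queue <>
2. e2 put(22), leaving queue <22>
3. e3 take() → 22, leaving queue <>
4. e4 take() → empty, leaving queue <>
5. e5 take() → empty, leaving queue <>
6. e6 take() → empty, leaving queue <>
7. e7 take() → empty, leaving queue <>
8. e8 take() → empty, leaving queue <>
9. e9 put(78), leaving queue <78>
adding event 21 (e11 responds at 21) leaves no legal real-time order
no escape via the 1 pending operation (e10): every completion choice fails
for example e1, e2, e3, e4, e5, e6, e7, e8, e9, e11 (pending dropped) fails at step 10: e11 take() → empty is not legal there
for example e1, e2, e3, e4, e6, e5, e7, e8, e9, e11 (pending dropped) fails at step 10: e11 take() → empty is not legal there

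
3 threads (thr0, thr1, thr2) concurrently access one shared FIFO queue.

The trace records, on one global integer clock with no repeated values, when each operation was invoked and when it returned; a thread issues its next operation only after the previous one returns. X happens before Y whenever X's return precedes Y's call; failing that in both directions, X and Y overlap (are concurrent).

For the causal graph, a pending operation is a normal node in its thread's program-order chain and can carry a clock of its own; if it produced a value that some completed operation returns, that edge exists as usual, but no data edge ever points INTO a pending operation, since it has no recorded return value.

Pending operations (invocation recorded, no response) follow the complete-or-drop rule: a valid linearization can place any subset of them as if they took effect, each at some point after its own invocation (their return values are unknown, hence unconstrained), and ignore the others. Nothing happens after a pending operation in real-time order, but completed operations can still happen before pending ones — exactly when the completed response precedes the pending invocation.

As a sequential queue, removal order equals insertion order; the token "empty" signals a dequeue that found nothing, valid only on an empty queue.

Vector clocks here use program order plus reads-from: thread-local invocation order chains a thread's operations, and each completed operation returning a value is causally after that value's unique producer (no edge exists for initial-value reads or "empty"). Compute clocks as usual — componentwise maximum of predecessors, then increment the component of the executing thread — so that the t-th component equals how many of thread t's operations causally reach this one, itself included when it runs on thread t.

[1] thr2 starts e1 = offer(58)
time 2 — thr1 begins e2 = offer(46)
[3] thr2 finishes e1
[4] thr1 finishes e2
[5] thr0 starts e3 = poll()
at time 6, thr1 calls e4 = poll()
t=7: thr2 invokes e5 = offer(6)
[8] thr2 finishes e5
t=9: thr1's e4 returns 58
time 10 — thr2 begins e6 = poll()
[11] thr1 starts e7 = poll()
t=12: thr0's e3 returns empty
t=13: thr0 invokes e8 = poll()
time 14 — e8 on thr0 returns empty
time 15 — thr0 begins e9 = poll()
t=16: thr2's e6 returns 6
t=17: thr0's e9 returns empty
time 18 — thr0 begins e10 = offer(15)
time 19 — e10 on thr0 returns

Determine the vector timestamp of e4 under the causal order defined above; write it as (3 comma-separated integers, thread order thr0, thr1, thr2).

e1 (invocation 1): nothing precedes it; thr2's component alone gives (0, 0, 1)
e2 (invocation 2): nothing precedes it; thr1's component alone gives (0, 1, 0)
e3 (invocation 5): nothing precedes it; thr0's component alone gives (1, 0, 0)
from VC(e1)=(0, 0, 1), e5 (invoked 7) maxes components and bumps thr2 → (0, 0, 2)
from VC(e3)=(1, 0, 0), e8 (invoked 13) maxes components and bumps thr0 → (2, 0, 0)
from VC(e5)=(0, 0, 2), e6 (invoked 10) maxes components and bumps thr2 → (0, 0, 3)
from VC(e1)=(0, 0, 1), VC(e2)=(0, 1, 0), e4 (invoked 6) maxes components and bumps thr1 → (0, 2, 1)
from VC(e8)=(2, 0, 0), e9 (invoked 15) maxes components and bumps thr0 → (3, 0, 0)
from VC(e4)=(0, 2, 1), e7 (invoked 11) maxes components and bumps thr1 → (0, 3, 1)
from VC(e9)=(3, 0, 0), e10 (invoked 18) maxes components and bumps thr0 → (4, 0, 0)
target: VC(e4) = (0, 2, 1)

(0, 2, 1)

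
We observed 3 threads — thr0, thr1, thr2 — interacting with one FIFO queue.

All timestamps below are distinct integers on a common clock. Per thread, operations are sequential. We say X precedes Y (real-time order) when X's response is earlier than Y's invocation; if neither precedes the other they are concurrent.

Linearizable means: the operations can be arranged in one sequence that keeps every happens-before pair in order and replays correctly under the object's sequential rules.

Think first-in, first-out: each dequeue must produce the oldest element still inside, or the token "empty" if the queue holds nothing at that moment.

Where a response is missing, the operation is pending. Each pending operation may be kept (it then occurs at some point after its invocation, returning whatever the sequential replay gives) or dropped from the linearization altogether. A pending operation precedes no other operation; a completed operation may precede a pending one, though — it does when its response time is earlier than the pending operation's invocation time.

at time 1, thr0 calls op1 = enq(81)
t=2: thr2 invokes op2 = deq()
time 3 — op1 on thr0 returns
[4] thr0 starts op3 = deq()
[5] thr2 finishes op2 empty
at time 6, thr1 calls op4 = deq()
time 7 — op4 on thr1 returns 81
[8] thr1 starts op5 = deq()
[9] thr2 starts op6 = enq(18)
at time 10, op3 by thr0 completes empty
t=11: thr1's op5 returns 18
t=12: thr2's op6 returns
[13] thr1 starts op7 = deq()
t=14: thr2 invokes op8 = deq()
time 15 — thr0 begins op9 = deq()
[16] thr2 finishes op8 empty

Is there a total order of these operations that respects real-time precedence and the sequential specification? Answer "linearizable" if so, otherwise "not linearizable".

one valid linearization: op2, op1, op4, op3, op6, op5, op7, op8
step 1: op2 deq() → empty — queue <>
step 2: op1 enq(81) — queue <81>
step 3: op4 deq() → 81 — queue <>
step 4: op3 deq() → empty — queue <>
step 5: op6 enq(18) — queue <18>
step 6: op5 deq() → 18 — queue <>
step 7: op7 deq() (pending, included) — queue <>
step 8: op8 deq() → empty — queue <>

linearizable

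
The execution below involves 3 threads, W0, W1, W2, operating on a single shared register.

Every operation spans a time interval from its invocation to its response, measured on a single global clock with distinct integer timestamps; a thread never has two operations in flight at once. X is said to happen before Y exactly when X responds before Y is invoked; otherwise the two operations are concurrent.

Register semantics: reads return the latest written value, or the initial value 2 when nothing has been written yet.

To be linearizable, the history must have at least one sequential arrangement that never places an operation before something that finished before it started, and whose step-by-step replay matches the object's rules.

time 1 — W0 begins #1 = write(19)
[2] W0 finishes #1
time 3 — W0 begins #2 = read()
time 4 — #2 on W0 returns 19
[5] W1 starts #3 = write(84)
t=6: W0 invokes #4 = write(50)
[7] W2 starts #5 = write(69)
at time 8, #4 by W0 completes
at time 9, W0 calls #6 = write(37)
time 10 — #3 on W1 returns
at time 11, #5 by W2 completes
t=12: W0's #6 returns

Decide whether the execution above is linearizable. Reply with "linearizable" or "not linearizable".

a witness: #1, #2, #3, #4, #5, #6
after step 1 (#1 write(19)): value 19
after step 2 (#2 read() → 19): value 19
after step 3 (#3 write(84)): value 84
after step 4 (#4 write(50)): value 50
after step 5 (#5 write(69)): value 69
after step 6 (#6 write(37)): value 37

linearizable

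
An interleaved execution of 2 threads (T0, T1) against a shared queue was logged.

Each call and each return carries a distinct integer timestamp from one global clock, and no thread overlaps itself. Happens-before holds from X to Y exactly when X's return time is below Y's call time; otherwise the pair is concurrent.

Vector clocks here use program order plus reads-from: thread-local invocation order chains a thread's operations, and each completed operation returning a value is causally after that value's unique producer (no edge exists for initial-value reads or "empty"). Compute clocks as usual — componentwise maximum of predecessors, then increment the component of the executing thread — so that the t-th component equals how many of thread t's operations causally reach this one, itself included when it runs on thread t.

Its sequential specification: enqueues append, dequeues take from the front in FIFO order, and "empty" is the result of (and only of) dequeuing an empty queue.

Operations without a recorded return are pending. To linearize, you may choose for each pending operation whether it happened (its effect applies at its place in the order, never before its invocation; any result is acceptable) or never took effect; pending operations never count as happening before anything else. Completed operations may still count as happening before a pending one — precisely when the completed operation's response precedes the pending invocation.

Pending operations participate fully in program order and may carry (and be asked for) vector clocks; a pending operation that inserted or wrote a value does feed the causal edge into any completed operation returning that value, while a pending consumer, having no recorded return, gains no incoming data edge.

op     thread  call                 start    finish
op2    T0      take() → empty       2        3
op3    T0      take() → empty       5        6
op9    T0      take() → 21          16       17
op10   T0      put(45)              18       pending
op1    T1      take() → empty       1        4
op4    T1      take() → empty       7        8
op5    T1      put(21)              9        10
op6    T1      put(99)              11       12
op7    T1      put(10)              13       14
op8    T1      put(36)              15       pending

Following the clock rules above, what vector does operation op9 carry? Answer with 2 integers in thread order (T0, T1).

(3, 3)

op1, invoked 1, has no incoming edges; only T1's bump applies → (0, 1)
op2, invoked 2, has no incoming edges; only T0's bump applies → (1, 0)
from VC(op1)=(0, 1), op4 (invoked 7) maxes components and bumps T1 → (0, 2)
from VC(op2)=(1, 0), op3 (invoked 5) maxes components and bumps T0 → (2, 0)
from VC(op4)=(0, 2), op5 (invoked 9) maxes components and bumps T1 → (0, 3)
from VC(op5)=(0, 3), op6 (invoked 11) maxes components and bumps T1 → (0, 4)
from VC(op6)=(0, 4), op7 (invoked 13) maxes components and bumps T1 → (0, 5)
from VC(op7)=(0, 5), op8 (invoked 15) maxes components and bumps T1 → (0, 6)
from VC(op3)=(2, 0), VC(op5)=(0, 3), op9 (invoked 16) maxes components and bumps T0 → (3, 3)
from VC(op9)=(3, 3), op10 (invoked 18) maxes components and bumps T0 → (4, 3)
target: VC(op9) = (3, 3)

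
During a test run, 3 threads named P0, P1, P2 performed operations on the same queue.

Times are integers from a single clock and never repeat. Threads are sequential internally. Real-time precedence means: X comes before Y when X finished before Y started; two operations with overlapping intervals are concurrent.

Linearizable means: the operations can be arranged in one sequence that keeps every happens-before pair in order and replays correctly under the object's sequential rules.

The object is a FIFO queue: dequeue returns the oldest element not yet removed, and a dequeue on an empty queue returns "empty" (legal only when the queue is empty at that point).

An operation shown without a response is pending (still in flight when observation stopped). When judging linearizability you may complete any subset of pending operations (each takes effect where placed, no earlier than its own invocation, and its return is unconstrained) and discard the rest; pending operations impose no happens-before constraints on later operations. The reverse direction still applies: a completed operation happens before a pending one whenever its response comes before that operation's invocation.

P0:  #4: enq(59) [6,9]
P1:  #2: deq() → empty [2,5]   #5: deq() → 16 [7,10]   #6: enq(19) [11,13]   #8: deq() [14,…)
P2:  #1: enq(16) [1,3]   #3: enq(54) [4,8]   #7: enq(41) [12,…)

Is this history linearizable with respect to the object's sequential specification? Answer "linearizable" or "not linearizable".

witness order: #2, #1, #3, #4, #5, #6
1. #2 deq() → empty, leaving queue <>
2. #1 enq(16), leaving queue <16>
3. #3 enq(54), leaving queue <16,54>
4. #4 enq(59), leaving queue <16,54,59>
5. #5 deq() → 16, leaving queue <54,59>
6. #6 enq(19), leaving queue <54,59,19>

linearizable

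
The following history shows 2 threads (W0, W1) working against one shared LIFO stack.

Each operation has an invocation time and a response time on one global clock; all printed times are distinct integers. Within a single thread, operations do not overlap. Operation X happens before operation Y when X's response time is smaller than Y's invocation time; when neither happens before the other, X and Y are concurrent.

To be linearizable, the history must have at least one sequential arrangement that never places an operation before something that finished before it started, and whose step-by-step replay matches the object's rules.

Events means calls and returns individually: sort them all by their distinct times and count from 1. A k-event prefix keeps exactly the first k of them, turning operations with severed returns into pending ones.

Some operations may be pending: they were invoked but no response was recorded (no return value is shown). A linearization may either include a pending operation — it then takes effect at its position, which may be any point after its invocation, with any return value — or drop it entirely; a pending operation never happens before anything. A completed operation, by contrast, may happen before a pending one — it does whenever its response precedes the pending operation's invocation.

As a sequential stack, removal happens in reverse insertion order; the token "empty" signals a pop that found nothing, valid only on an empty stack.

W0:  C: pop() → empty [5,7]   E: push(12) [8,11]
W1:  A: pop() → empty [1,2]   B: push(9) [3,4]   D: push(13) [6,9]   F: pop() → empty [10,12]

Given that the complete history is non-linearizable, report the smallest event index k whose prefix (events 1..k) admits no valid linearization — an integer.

events 1..6 are still linearizable — one witness is A, B:
1. A pop() → empty, leaving stack <>
2. B push(9), leaving stack <9>
include event 7 — C responding at 7 — and every candidate order breaks
including or dropping the 1 pending operation (D) in any combination fails
take A, B, C (pending dropped): step 3 already fails, because C pop() → empty cannot occur there

7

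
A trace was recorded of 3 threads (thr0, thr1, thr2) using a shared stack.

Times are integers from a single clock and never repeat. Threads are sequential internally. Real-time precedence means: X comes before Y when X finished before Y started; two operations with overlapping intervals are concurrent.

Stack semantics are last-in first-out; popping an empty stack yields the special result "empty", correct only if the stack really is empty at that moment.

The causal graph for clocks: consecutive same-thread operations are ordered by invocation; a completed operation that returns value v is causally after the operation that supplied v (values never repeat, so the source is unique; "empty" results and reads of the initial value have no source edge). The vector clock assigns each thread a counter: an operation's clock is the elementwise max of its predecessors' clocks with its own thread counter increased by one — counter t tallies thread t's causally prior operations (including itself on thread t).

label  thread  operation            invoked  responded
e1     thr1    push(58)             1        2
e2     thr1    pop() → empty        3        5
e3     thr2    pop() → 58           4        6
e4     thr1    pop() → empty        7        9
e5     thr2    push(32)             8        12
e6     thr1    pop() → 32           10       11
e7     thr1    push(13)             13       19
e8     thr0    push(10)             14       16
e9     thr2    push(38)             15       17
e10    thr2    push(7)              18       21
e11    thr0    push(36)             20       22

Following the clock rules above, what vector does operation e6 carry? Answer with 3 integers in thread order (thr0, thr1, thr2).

root op e1, invoked 1: fresh clock plus thr1's own tick → (0, 1, 0)
root op e8, invoked 14: fresh clock plus thr0's own tick → (1, 0, 0)
from VC(e1)=(0, 1, 0), e3 (invoked 4) maxes components and bumps thr2 → (0, 1, 1)
from VC(e1)=(0, 1, 0), e2 (invoked 3) maxes components and bumps thr1 → (0, 2, 0)
from VC(e8)=(1, 0, 0), e11 (invoked 20) maxes components and bumps thr0 → (2, 0, 0)
from VC(e3)=(0, 1, 1), e5 (invoked 8) maxes components and bumps thr2 → (0, 1, 2)
from VC(e2)=(0, 2, 0), e4 (invoked 7) maxes components and bumps thr1 → (0, 3, 0)
from VC(e5)=(0, 1, 2), e9 (invoked 15) maxes components and bumps thr2 → (0, 1, 3)
from VC(e9)=(0, 1, 3), e10 (invoked 18) maxes components and bumps thr2 → (0, 1, 4)
from VC(e4)=(0, 3, 0), VC(e5)=(0, 1, 2), e6 (invoked 10) maxes components and bumps thr1 → (0, 4, 2)
from VC(e6)=(0, 4, 2), e7 (invoked 13) maxes components and bumps thr1 → (0, 5, 2)
target: VC(e6) = (0, 4, 2)

(0, 4, 2)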